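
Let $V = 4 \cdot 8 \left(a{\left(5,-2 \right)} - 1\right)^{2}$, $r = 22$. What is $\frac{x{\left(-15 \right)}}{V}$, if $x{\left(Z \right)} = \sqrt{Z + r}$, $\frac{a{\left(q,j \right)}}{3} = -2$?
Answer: $\frac{\sqrt{7}}{1568} \approx 0.0016873$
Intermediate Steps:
$a{\left(q,j \right)} = -6$ ($a{\left(q,j \right)} = 3 \left(-2\right) = -6$)
$x{\left(Z \right)} = \sqrt{22 + Z}$ ($x{\left(Z \right)} = \sqrt{Z + 22} = \sqrt{22 + Z}$)
$V = 1568$ ($V = 4 \cdot 8 \left(-6 - 1\right)^{2} = 32 \left(-7\right)^{2} = 32 \cdot 49 = 1568$)
$\frac{x{\left(-15 \right)}}{V} = \frac{\sqrt{22 - 15}}{1568} = \sqrt{7} \cdot \frac{1}{1568} = \frac{\sqrt{7}}{1568}$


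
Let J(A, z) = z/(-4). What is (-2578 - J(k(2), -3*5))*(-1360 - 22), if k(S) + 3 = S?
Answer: 7135957/2 ≈ 3.5680e+6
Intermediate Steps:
k(S) = -3 + S
J(A, z) = -z/4 (J(A, z) = z*(-¼) = -z/4)
(-2578 - J(k(2), -3*5))*(-1360 - 22) = (-2578 - (-1)*(-3*5)/4)*(-1360 - 22) = (-2578 - (-1)*(-15)/4)*(-1382) = (-2578 - 1*15/4)*(-1382) = (-2578 - 15/4)*(-1382) = -10327/4*(-1382) = 7135957/2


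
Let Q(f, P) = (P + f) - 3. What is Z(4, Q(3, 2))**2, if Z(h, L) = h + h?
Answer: 64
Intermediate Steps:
Q(f, P) = -3 + P + f
Z(h, L) = 2*h
Z(4, Q(3, 2))**2 = (2*4)**2 = 8**2 = 64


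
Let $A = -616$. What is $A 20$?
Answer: $-12320$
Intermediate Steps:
$A 20 = \left(-616\right) 20 = -12320$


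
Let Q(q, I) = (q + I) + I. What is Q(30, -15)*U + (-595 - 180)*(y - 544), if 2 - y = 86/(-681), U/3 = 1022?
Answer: 285987400/681 ≈ 4.1995e+5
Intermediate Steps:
U = 3066 (U = 3*1022 = 3066)
Q(q, I) = q + 2*I (Q(q, I) = (I + q) + I = q + 2*I)
y = 1448/681 (y = 2 - 86/(-681) = 2 - 86*(-1)/681 = 2 - 1*(-86/681) = 2 + 86/681 = 1448/681 ≈ 2.1263)
Q(30, -15)*U + (-595 - 180)*(y - 544) = (30 + 2*(-15))*3066 + (-595 - 180)*(1448/681 - 544) = (30 - 30)*3066 - 775*(-369016/681) = 0*3066 + 285987400/681 = 0 + 285987400/681 = 285987400/681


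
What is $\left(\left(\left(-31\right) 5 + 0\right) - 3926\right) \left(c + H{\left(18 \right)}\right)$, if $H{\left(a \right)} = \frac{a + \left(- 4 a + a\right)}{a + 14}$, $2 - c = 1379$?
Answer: $\frac{44993025}{8} \approx 5.6241 \cdot 10^{6}$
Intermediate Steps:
$c = -1377$ ($c = 2 - 1379 = -1377$)
$H{\left(a \right)} = - \frac{2 a}{14 + a}$ ($H{\left(a \right)} = \frac{a - 3 a}{14 + a} = \frac{\left(-2\right) a}{14 + a} = - \frac{2 a}{14 + a}$)
$\left(\left(\left(-31\right) 5 + 0\right) - 3926\right) \left(c + H{\left(18 \right)}\right) = \left(\left(\left(-31\right) 5 + 0\right) - 3926\right) \left(-1377 - \frac{36}{14 + 18}\right) = \left(\left(-155 + 0\right) - 3926\right) \left(-1377 - \frac{36}{32}\right) = \left(-155 - 3926\right) \left(-1377 - 36 \cdot \frac{1}{32}\right) = - 4081 \left(-1377 - \frac{9}{8}\right) = \left(-4081\right) \left(- \frac{11025}{8}\right) = \frac{44993025}{8}$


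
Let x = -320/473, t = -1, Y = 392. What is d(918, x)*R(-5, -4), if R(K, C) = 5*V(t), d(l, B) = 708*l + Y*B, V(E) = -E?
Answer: 1536490360/473 ≈ 3.2484e+6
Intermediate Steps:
x = -320/473 (x = -320*1/473 = -320/473 ≈ -0.67653)
d(l, B) = 392*B + 708*l (d(l, B) = 708*l + 392*B = 392*B + 708*l)
R(K, C) = 5 (R(K, C) = 5*(-1*(-1)) = 5*1 = 5)
d(918, x)*R(-5, -4) = (392*(-320/473) + 708*918)*5 = (-125440/473 + 649944)*5 = (307298072/473)*5 = 1536490360/473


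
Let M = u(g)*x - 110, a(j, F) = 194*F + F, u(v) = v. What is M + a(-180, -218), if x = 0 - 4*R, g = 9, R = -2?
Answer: -42548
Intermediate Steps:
x = 8 (x = 0 - 4*(-2) = 0 + 8 = 8)
a(j, F) = 195*F
M = -38 (M = 9*8 - 110 = 72 - 110 = -38)
M + a(-180, -218) = -38 + 195*(-218) = -38 - 42510 = -42548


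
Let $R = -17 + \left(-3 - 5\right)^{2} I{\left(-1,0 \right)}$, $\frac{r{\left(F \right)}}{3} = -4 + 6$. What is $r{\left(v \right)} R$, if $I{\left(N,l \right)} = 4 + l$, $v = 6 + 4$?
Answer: $1434$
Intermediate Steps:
$v = 10$
$r{\left(F \right)} = 6$ ($r{\left(F \right)} = 3 \left(-4 + 6\right) = 3 \cdot 2 = 6$)
$R = 239$ ($R = -17 + \left(-3 - 5\right)^{2} \left(4 + 0\right) = -17 + \left(-8\right)^{2} \cdot 4 = -17 + 64 \cdot 4 = -17 + 256 = 239$)
$r{\left(v \right)} R = 6 \cdot 239 = 1434$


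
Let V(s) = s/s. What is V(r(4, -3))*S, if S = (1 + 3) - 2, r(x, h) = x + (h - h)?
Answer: 2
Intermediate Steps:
r(x, h) = x (r(x, h) = x + 0 = x)
V(s) = 1
S = 2 (S = 4 - 2 = 2)
V(r(4, -3))*S = 1*2 = 2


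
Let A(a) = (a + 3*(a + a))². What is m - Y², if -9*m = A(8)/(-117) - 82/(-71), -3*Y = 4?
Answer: 80150/74763 ≈ 1.0721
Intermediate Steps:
Y = -4/3 (Y = -⅓*4 = -4/3 ≈ -1.3333)
A(a) = 49*a² (A(a) = (a + 3*(2*a))² = (a + 6*a)² = (7*a)² = 49*a²)
m = 213062/74763 (m = -((49*8²)/(-117) - 82/(-71))/9 = -((49*64)*(-1/117) - 82*(-1/71))/9 = -(3136*(-1/117) + 82/71)/9 = -(-3136/117 + 82/71)/9 = -⅑*(-213062/8307) = 213062/74763 ≈ 2.8498)
m - Y² = 213062/74763 - (-4/3)² = 213062/74763 - 1*16/9 = 213062/74763 - 16/9 = 80150/74763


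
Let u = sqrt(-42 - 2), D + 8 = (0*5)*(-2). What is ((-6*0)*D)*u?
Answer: 0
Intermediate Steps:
D = -8 (D = -8 + (0*5)*(-2) = -8 + 0*(-2) = -8 + 0 = -8)
u = 2*I*sqrt(11) (u = sqrt(-44) = 2*I*sqrt(11) ≈ 6.6332*I)
((-6*0)*D)*u = (-6*0*(-8))*(2*I*sqrt(11)) = (0*(-8))*(2*I*sqrt(11)) = 0*(2*I*sqrt(11)) = 0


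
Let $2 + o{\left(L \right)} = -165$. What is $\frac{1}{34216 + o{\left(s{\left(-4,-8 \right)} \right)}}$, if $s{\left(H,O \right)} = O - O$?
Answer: $\frac{1}{34049} \approx 2.9369 \cdot 10^{-5}$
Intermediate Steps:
$s{\left(H,O \right)} = 0$
$o{\left(L \right)} = -167$ ($o{\left(L \right)} = -2 - 165 = -167$)
$\frac{1}{34216 + o{\left(s{\left(-4,-8 \right)} \right)}} = \frac{1}{34216 - 167} = \frac{1}{34049}$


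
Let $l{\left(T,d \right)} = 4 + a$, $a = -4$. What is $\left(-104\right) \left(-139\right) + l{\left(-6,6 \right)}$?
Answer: $14456$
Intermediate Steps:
$l{\left(T,d \right)} = 0$ ($l{\left(T,d \right)} = 4 - 4 = 0$)
$\left(-104\right) \left(-139\right) + l{\left(-6,6 \right)} = \left(-104\right) \left(-139\right) + 0 = 14456 + 0 = 14456$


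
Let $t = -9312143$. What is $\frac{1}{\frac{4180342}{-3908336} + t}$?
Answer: $- \frac{1954168}{18197493952195} \approx -1.0739 \cdot 10^{-7}$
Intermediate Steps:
$\frac{1}{\frac{4180342}{-3908336} + t} = \frac{1}{\frac{4180342}{-3908336} - 9312143} = \frac{1}{4180342 \left(- \frac{1}{3908336}\right) - 9312143} = \frac{1}{- \frac{2090171}{1954168} - 9312143} = \frac{1}{- \frac{18197493952195}{1954168}} = - \frac{1954168}{18197493952195}$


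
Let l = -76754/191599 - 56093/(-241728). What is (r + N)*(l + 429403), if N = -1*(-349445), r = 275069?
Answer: 6210081268327985409427/23157421536 ≈ 2.6817e+11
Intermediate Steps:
l = -7806228205/46314843072 (l = -76754*1/191599 - 56093*(-1/241728) = -76754/191599 + 56093/241728 = -7806228205/46314843072 ≈ -0.16855)
N = 349445
(r + N)*(l + 429403) = (275069 + 349445)*(-7806228205/46314843072 + 429403) = 624514*(19887724753417811/46314843072) = 6210081268327985409427/23157421536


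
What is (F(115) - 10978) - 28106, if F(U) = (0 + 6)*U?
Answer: -38394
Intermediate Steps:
F(U) = 6*U
(F(115) - 10978) - 28106 = (6*115 - 10978) - 28106 = (690 - 10978) - 28106 = -10288 - 28106 = -38394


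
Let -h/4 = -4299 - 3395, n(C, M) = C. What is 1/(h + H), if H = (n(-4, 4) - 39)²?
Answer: 1/32625 ≈ 3.0651e-5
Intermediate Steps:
H = 1849 (H = (-4 - 39)² = (-43)² = 1849)
h = 30776 (h = -4*(-4299 - 3395) = -4*(-7694) = 30776)
1/(h + H) = 1/(30776 + 1849) = 1/32625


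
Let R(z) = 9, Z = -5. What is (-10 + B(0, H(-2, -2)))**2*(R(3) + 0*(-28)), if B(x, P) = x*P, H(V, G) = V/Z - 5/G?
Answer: 900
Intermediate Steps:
H(V, G) = -5/G - V/5 (H(V, G) = V/(-5) - 5/G = V*(-1/5) - 5/G = -V/5 - 5/G = -5/G - V/5)
B(x, P) = P*x
(-10 + B(0, H(-2, -2)))**2*(R(3) + 0*(-28)) = (-10 + (-5/(-2) - 1/5*(-2))*0)**2*(9 + 0*(-28)) = (-10 + (-5*(-1/2) + 2/5)*0)**2*(9 + 0) = (-10 + (5/2 + 2/5)*0)**2*9 = (-10 + (29/10)*0)**2*9 = (-10 + 0)**2*9 = (-10)**2*9 = 100*9 = 900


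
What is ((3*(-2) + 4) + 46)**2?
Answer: 1936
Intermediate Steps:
((3*(-2) + 4) + 46)**2 = ((-6 + 4) + 46)**2 = (-2 + 46)**2 = 44**2 = 1936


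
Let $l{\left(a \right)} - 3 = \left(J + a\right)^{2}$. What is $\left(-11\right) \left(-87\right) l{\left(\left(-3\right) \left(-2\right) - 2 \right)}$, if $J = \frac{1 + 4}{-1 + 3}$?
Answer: $\frac{173217}{4} \approx 43304.0$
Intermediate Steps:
$J = \frac{5}{2} \approx 2.5$
$l{\left(a \right)} = 3 + \left(\frac{5}{2} + a\right)^{2}$
$\left(-11\right) \left(-87\right) l{\left(\left(-3\right) \left(-2\right) - 2 \right)} = \left(-11\right) \left(-87\right) \left(3 + \frac{\left(5 + 2 \left(\left(-3\right) \left(-2\right) - 2\right)\right)^{2}}{4}\right) = 957 \left(3 + \frac{\left(5 + 2 \left(6 - 2\right)\right)^{2}}{4}\right) = 957 \left(3 + \frac{\left(5 + 2 \cdot 4\right)^{2}}{4}\right) = 957 \left(3 + \frac{\left(5 + 8\right)^{2}}{4}\right) = 957 \left(3 + \frac{13^{2}}{4}\right) = 957 \left(3 + \frac{1}{4} \cdot 169\right) = 957 \left(3 + \frac{169}{4}\right) = 957 \cdot \frac{181}{4} = \frac{173217}{4}$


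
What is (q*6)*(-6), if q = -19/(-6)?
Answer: -114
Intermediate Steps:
q = 19/6 (q = -19*(-⅙) = 19/6 ≈ 3.1667)
(q*6)*(-6) = ((19/6)*6)*(-6) = 19*(-6) = -114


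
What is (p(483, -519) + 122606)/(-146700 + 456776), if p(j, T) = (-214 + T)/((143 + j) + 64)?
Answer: 84597407/213952440 ≈ 0.39540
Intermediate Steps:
p(j, T) = (-214 + T)/(207 + j)
(p(483, -519) + 122606)/(-146700 + 456776) = ((-214 - 519)/(207 + 483) + 122606)/(-146700 + 456776) = (-733/690 + 122606)/310076 = ((1/690)*(-733) + 122606)*(1/310076) = (-733/690 + 122606)*(1/310076) = (84597407/690)*(1/310076) = 84597407/213952440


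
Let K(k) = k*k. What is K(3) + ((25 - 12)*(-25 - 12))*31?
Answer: -14902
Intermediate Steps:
K(k) = k²
K(3) + ((25 - 12)*(-25 - 12))*31 = 3² + ((25 - 12)*(-25 - 12))*31 = 9 + (13*(-37))*31 = 9 - 481*31 = 9 - 14911 = -14902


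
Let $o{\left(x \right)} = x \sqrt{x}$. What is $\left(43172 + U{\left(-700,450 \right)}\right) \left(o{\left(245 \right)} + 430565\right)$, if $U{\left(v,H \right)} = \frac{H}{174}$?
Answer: $\frac{539094505595}{29} + \frac{2147288045 \sqrt{5}}{29} \approx 1.8755 \cdot 10^{10}$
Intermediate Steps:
$o{\left(x \right)} = x^{\frac{3}{2}}$
$U{\left(v,H \right)} = \frac{H}{174}$ ($U{\left(v,H \right)} = H \frac{1}{174} = \frac{H}{174}$)
$\left(43172 + U{\left(-700,450 \right)}\right) \left(o{\left(245 \right)} + 430565\right) = \left(43172 + \frac{1}{174} \cdot 450\right) \left(245^{\frac{3}{2}} + 430565\right) = \left(43172 + \frac{75}{29}\right) \left(1715 \sqrt{5} + 430565\right) = \frac{1252063 \left(430565 + 1715 \sqrt{5}\right)}{29} = \frac{539094505595}{29} + \frac{2147288045 \sqrt{5}}{29}$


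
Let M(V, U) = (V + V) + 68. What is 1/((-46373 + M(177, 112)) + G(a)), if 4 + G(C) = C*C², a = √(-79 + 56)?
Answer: I/(-45955*I + 23*√23) ≈ -2.176e-5 + 5.223e-8*I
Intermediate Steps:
M(V, U) = 68 + 2*V (M(V, U) = 2*V + 68 = 68 + 2*V)
a = I*√23 (a = √(-23) = I*√23 ≈ 4.7958*I)
G(C) = -4 + C³ (G(C) = -4 + C*C² = -4 + C³)
1/((-46373 + M(177, 112)) + G(a)) = 1/((-46373 + (68 + 2*177)) + (-4 + (I*√23)³)) = 1/((-46373 + (68 + 354)) + (-4 - 23*I*√23)) = 1/((-46373 + 422) + (-4 - 23*I*√23)) = 1/(-45951 + (-4 - 23*I*√23)) = 1/(-45955 - 23*I*√23)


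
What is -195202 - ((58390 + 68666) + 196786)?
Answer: -519044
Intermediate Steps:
-195202 - ((58390 + 68666) + 196786) = -195202 - (127056 + 196786) = -195202 - 1*323842 = -195202 - 323842 = -519044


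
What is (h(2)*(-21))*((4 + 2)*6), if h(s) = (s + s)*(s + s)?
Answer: -12096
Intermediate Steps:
h(s) = 4*s² (h(s) = (2*s)*(2*s) = 4*s²)
(h(2)*(-21))*((4 + 2)*6) = ((4*2²)*(-21))*((4 + 2)*6) = ((4*4)*(-21))*(6*6) = (16*(-21))*36 = -336*36 = -12096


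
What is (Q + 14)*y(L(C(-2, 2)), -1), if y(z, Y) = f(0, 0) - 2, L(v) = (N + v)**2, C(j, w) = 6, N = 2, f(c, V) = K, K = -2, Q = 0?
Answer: -56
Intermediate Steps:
f(c, V) = -2
L(v) = (2 + v)**2
y(z, Y) = -4 (y(z, Y) = -2 - 2 = -4)
(Q + 14)*y(L(C(-2, 2)), -1) = (0 + 14)*(-4) = 14*(-4) = -56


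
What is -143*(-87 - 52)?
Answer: 19877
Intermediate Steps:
-143*(-87 - 52) = -143*(-139) = 19877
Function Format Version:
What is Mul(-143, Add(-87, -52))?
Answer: 19877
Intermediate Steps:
Mul(-143, Add(-87, -52)) = Mul(-143, -139) = 19877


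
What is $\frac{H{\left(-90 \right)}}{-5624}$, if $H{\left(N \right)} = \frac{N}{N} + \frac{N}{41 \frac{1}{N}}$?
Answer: $- \frac{8141}{230584} \approx -0.035306$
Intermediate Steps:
$H{\left(N \right)} = 1 + \frac{N^{2}}{41}$ ($H{\left(N \right)} = 1 + N \frac{N}{41} = 1 + \frac{N^{2}}{41}$)
$\frac{H{\left(-90 \right)}}{-5624} = \frac{1 + \frac{\left(-90\right)^{2}}{41}}{-5624} = \left(1 + \frac{1}{41} \cdot 8100\right) \left(- \frac{1}{5624}\right) = \left(1 + \frac{8100}{41}\right) \left(- \frac{1}{5624}\right) = \frac{8141}{41} \left(- \frac{1}{5624}\right) = - \frac{8141}{230584}$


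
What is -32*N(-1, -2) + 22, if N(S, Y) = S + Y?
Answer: 118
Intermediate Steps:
-32*N(-1, -2) + 22 = -32*(-1 - 2) + 22 = -32*(-3) + 22 = 96 + 22 = 118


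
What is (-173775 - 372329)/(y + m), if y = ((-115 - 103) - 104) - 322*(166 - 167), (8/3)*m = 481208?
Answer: -42008/13881 ≈ -3.0263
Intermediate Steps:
m = 180453 (m = (3/8)*481208 = 180453)
y = 0 (y = (-218 - 104) - 322*(-1) = -322 + 322 = 0)
(-173775 - 372329)/(y + m) = (-173775 - 372329)/(0 + 180453) = -546104/180453 = -546104*1/180453 = -42008/13881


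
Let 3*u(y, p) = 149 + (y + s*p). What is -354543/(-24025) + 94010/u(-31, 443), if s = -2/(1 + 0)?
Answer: -1083913621/3075200 ≈ -352.47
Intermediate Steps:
s = -2 (s = -2/1 = 1*(-2) = -2)
u(y, p) = 149/3 - 2*p/3 + y/3 (u(y, p) = (149 + (y - 2*p))/3 = (149 + y - 2*p)/3 = 149/3 - 2*p/3 + y/3)
-354543/(-24025) + 94010/u(-31, 443) = -354543/(-24025) + 94010/(149/3 - ⅔*443 + (⅓)*(-31)) = -354543*(-1/24025) + 94010/(149/3 - 886/3 - 31/3) = 354543/24025 + 94010/(-256) = 354543/24025 + 94010*(-1/256) = 354543/24025 - 47005/128 = -1083913621/3075200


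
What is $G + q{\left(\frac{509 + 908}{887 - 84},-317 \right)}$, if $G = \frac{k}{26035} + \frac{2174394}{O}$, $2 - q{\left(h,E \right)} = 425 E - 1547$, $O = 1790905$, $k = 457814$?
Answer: $\frac{1270963376305682}{9325242335} \approx 1.3629 \cdot 10^{5}$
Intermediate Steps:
$q{\left(h,E \right)} = 1549 - 425 E$ ($q{\left(h,E \right)} = 2 - \left(425 E - 1547\right) = 2 - \left(-1547 + 425 E\right) = 1549 - 425 E$)
$G = \frac{175302345892}{9325242335}$ ($G = \frac{457814}{26035} + \frac{2174394}{1790905} = \frac{175302345892}{9325242335} \approx 18.799$)
$G + q{\left(\frac{509 + 908}{887 - 84},-317 \right)} = \frac{175302345892}{9325242335} + \left(1549 - -134725\right) = \frac{175302345892}{9325242335} + \left(1549 + 134725\right) = \frac{175302345892}{9325242335} + 136274 = \frac{1270963376305682}{9325242335}$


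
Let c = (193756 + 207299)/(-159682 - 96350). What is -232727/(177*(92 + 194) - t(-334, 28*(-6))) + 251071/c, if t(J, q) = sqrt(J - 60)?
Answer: -27455583186048792381/171289740129715 - 232727*I*sqrt(394)/2562587278 ≈ -1.6029e+5 - 0.0018027*I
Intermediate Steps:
t(J, q) = sqrt(-60 + J)
c = -133685/85344 (c = 401055/(-256032) = 401055*(-1/256032) = -133685/85344 ≈ -1.5664)
-232727/(177*(92 + 194) - t(-334, 28*(-6))) + 251071/c = -232727/(177*(92 + 194) - sqrt(-60 - 334)) + 251071/(-133685/85344) = -232727/(177*286 - sqrt(-394)) + 251071*(-85344/133685) = -232727/(50622 - I*sqrt(394)) - 21427403424/133685 = -21427403424/133685 - 232727/(50622 - I*sqrt(394))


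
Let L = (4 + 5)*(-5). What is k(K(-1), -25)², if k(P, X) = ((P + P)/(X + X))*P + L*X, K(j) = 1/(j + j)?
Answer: 12656025001/10000 ≈ 1.2656e+6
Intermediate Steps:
L = -45 (L = 9*(-5) = -45)
K(j) = 1/(2*j)
k(P, X) = -45*X + P²/X (k(P, X) = ((P + P)/(X + X))*P - 45*X = ((2*P)/((2*X)))*P - 45*X = ((2*P)*(1/(2*X)))*P - 45*X = (P/X)*P - 45*X = P²/X - 45*X = -45*X + P²/X)
k(K(-1), -25)² = (-45*(-25) + ((½)/(-1))²/(-25))² = (1125 + ((½)*(-1))²*(-1/25))² = (1125 + (-½)²*(-1/25))² = (1125 + (¼)*(-1/25))² = (1125 - 1/100)² = (112499/100)² = 12656025001/10000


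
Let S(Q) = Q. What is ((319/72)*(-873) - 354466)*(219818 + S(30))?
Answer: -78778985751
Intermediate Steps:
((319/72)*(-873) - 354466)*(219818 + S(30)) = ((319/72)*(-873) - 354466)*(219818 + 30) = ((319*(1/72))*(-873) - 354466)*219848 = ((319/72)*(-873) - 354466)*219848 = (-30943/8 - 354466)*219848 = -2866671/8*219848 = -78778985751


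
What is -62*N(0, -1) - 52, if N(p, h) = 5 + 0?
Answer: -362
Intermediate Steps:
N(p, h) = 5
-62*N(0, -1) - 52 = -62*5 - 52 = -310 - 52 = -362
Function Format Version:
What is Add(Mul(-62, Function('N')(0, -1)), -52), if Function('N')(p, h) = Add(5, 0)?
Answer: -362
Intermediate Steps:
Function('N')(p, h) = 5
Add(Mul(-62, Function('N')(0, -1)), -52) = Add(Mul(-62, 5), -52) = Add(-310, -52) = -362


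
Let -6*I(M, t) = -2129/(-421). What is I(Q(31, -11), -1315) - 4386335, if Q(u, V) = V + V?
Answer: -11079884339/2526 ≈ -4.3863e+6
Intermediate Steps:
Q(u, V) = 2*V
I(M, t) = -2129/2526 (I(M, t) = -(-2129)/(6*(-421)) = -(-2129)*(-1)/(6*421) = -1/6*2129/421 = -2129/2526)
I(Q(31, -11), -1315) - 4386335 = -2129/2526 - 4386335 = -11079884339/2526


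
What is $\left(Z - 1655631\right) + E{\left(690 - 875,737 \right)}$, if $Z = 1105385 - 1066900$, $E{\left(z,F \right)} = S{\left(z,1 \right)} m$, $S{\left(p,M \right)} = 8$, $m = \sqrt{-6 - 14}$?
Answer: $-1617146 + 16 i \sqrt{5} \approx -1.6171 \cdot 10^{6} + 35.777 i$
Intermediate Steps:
$m = 2 i \sqrt{5}$ ($m = \sqrt{-20} = 2 i \sqrt{5} \approx 4.4721 i$)
$E{\left(z,F \right)} = 16 i \sqrt{5}$ ($E{\left(z,F \right)} = 8 \cdot 2 i \sqrt{5} = 16 i \sqrt{5}$)
$Z = 38485$
$\left(Z - 1655631\right) + E{\left(690 - 875,737 \right)} = \left(38485 - 1655631\right) + 16 i \sqrt{5} = -1617146 + 16 i \sqrt{5}$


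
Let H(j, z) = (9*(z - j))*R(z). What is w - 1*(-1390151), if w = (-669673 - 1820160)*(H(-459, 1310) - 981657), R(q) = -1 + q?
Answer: -49445422848205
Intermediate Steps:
H(j, z) = (-1 + z)*(-9*j + 9*z) (H(j, z) = (9*(z - j))*(-1 + z) = (-9*j + 9*z)*(-1 + z) = (-1 + z)*(-9*j + 9*z))
w = -49445424238356 (w = (-669673 - 1820160)*(-9*(-1 + 1310)*(-459 - 1*1310) - 981657) = -2489833*(-9*1309*(-459 - 1310) - 981657) = -2489833*(-9*1309*(-1769) - 981657) = -2489833*(20840589 - 981657) = -2489833*19858932 = -49445424238356)
w - 1*(-1390151) = -49445424238356 - 1*(-1390151) = -49445424238356 + 1390151 = -49445422848205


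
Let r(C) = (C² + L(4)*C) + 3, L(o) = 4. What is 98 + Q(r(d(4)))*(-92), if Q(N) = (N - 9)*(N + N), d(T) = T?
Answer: -167342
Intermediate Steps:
r(C) = 3 + C² + 4*C (r(C) = (C² + 4*C) + 3 = 3 + C² + 4*C)
Q(N) = 2*N*(-9 + N) (Q(N) = (-9 + N)*(2*N) = 2*N*(-9 + N))
98 + Q(r(d(4)))*(-92) = 98 + (2*(3 + 4² + 4*4)*(-9 + (3 + 4² + 4*4)))*(-92) = 98 + (2*(3 + 16 + 16)*(-9 + (3 + 16 + 16)))*(-92) = 98 + (2*35*(-9 + 35))*(-92) = 98 + (2*35*26)*(-92) = 98 + 1820*(-92) = 98 - 167440 = -167342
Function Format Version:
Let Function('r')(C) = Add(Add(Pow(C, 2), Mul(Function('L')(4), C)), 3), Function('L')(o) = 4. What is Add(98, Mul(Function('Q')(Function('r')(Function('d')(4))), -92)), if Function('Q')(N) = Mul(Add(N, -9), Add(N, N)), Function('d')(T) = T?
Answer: -167342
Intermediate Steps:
Function('r')(C) = Add(3, Pow(C, 2), Mul(4, C)) (Function('r')(C) = Add(Add(Pow(C, 2), Mul(4, C)), 3) = Add(3, Pow(C, 2), Mul(4, C)))
Function('Q')(N) = Mul(2, N, Add(-9, N)) (Function('Q')(N) = Mul(Add(-9, N), Mul(2, N)) = Mul(2, N, Add(-9, N)))
Add(98, Mul(Function('Q')(Function('r')(Function('d')(4))), -92)) = Add(98, Mul(Mul(2, Add(3, Pow(4, 2), Mul(4, 4)), Add(-9, Add(3, Pow(4, 2), Mul(4, 4)))), -92)) = Add(98, Mul(Mul(2, Add(3, 16, 16), Add(-9, Add(3, 16, 16))), -92)) = Add(98, Mul(Mul(2, 35, Add(-9, 35)), -92)) = Add(98, Mul(Mul(2, 35, 26), -92)) = Add(98, Mul(1820, -92)) = Add(98, -167440) = -167342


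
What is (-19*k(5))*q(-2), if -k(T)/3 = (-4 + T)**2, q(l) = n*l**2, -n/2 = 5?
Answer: -2280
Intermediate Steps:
n = -10 (n = -2*5 = -10)
q(l) = -10*l**2
k(T) = -3*(-4 + T)**2
(-19*k(5))*q(-2) = (-(-57)*(-4 + 5)**2)*(-10*(-2)**2) = (-(-57)*1**2)*(-10*4) = -(-57)*(-40) = -19*(-3)*(-40) = 57*(-40) = -2280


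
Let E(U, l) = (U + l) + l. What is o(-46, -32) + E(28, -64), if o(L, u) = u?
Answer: -132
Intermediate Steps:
E(U, l) = U + 2*l
o(-46, -32) + E(28, -64) = -32 + (28 + 2*(-64)) = -32 + (28 - 128) = -32 - 100 = -132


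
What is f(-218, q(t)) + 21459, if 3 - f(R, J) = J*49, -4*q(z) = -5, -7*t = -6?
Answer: 85603/4 ≈ 21401.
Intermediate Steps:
t = 6/7 (t = -⅐*(-6) = 6/7 ≈ 0.85714)
q(z) = 5/4 (q(z) = -¼*(-5) = 5/4)
f(R, J) = 3 - 49*J (f(R, J) = 3 - J*49 = 3 - 49*J)
f(-218, q(t)) + 21459 = (3 - 49*5/4) + 21459 = (3 - 245/4) + 21459 = -233/4 + 21459 = 85603/4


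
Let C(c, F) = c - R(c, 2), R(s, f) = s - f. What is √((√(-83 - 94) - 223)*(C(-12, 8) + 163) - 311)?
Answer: √(-37106 + 165*I*√177) ≈ 5.6955 + 192.71*I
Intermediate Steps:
C(c, F) = 2 (C(c, F) = c - (c - 1*2) = c - (c - 2) = c - (-2 + c) = c + (2 - c) = 2)
√((√(-83 - 94) - 223)*(C(-12, 8) + 163) - 311) = √((√(-83 - 94) - 223)*(2 + 163) - 311) = √((√(-177) - 223)*165 - 311) = √((I*√177 - 223)*165 - 311) = √((-223 + I*√177)*165 - 311) = √((-36795 + 165*I*√177) - 311) = √(-37106 + 165*I*√177)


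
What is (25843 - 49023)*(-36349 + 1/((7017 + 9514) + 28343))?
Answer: 18904739039750/22437 ≈ 8.4257e+8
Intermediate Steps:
(25843 - 49023)*(-36349 + 1/((7017 + 9514) + 28343)) = -23180*(-36349 + 1/(16531 + 28343)) = -23180*(-36349 + 1/44874) = -23180*(-1631125025/44874) = 18904739039750/22437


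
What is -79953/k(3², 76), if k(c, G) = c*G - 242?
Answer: -79953/442 ≈ -180.89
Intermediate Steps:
k(c, G) = -242 + G*c (k(c, G) = G*c - 242 = -242 + G*c)
-79953/k(3², 76) = -79953/(-242 + 76*3²) = -79953/(-242 + 76*9) = -79953/(-242 + 684) = -79953/442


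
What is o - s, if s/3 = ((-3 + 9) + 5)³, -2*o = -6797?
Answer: -1189/2 ≈ -594.50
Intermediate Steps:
o = 6797/2 (o = -½*(-6797) = 6797/2 ≈ 3398.5)
s = 3993 (s = 3*((-3 + 9) + 5)³ = 3*(6 + 5)³ = 3*11³ = 3*1331 = 3993)
o - s = 6797/2 - 1*3993 = 6797/2 - 3993 = -1189/2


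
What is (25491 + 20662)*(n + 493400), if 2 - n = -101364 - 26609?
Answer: 28678320375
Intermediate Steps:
n = 127975 (n = 2 - (-101364 - 26609) = 2 - 1*(-127973) = 2 + 127973 = 127975)
(25491 + 20662)*(n + 493400) = (25491 + 20662)*(127975 + 493400) = 46153*621375 = 28678320375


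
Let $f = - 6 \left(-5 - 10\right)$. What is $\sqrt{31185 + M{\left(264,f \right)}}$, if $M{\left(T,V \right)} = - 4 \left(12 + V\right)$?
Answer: $\sqrt{30777} \approx 175.43$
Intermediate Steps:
$f = 90$ ($f = \left(-6\right) \left(-15\right) = 90$)
$M{\left(T,V \right)} = -48 - 4 V$
$\sqrt{31185 + M{\left(264,f \right)}} = \sqrt{31185 - 408} = \sqrt{30777}$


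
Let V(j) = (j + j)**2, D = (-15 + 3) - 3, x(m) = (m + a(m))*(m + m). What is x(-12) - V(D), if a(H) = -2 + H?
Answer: -276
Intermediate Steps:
x(m) = 2*m*(-2 + 2*m) (x(m) = (m + (-2 + m))*(m + m) = (-2 + 2*m)*(2*m) = 2*m*(-2 + 2*m))
D = -15 (D = -12 - 3 = -15)
V(j) = 4*j**2 (V(j) = (2*j)**2 = 4*j**2)
x(-12) - V(D) = 4*(-12)*(-1 - 12) - 4*(-15)**2 = 4*(-12)*(-13) - 4*225 = 624 - 1*900 = 624 - 900 = -276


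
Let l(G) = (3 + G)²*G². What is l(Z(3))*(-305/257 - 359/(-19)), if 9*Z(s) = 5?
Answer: 2213580800/32037363 ≈ 69.094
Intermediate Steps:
Z(s) = 5/9 (Z(s) = (⅑)*5 = 5/9)
l(G) = G²*(3 + G)²
l(Z(3))*(-305/257 - 359/(-19)) = ((5/9)²*(3 + 5/9)²)*(-305/257 - 359/(-19)) = (25*(32/9)²/81)*(-305*1/257 - 359*(-1/19)) = ((25/81)*(1024/81))*(-305/257 + 359/19) = (25600/6561)*(86468/4883) = 2213580800/32037363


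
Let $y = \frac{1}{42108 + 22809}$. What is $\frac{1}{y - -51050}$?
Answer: $\frac{64917}{3314012851} \approx 1.9589 \cdot 10^{-5}$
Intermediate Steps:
$y = \frac{1}{64917} \approx 1.5404 \cdot 10^{-5}$
$\frac{1}{y - -51050} = \frac{1}{\frac{1}{64917} - -51050} = \frac{1}{\frac{1}{64917} + 51050} = \frac{1}{\frac{3314012851}{64917}} = \frac{64917}{3314012851}$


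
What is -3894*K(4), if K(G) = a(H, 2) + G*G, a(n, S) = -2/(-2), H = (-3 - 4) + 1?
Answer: -66198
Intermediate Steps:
H = -6 (H = -7 + 1 = -6)
a(n, S) = 1 (a(n, S) = -2*(-1/2) = 1)
K(G) = 1 + G**2 (K(G) = 1 + G*G = 1 + G**2)
-3894*K(4) = -3894*(1 + 4**2) = -3894*(1 + 16) = -3894*17 = -66198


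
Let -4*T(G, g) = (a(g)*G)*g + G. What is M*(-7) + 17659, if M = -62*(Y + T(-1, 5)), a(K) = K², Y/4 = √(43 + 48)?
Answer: 31330 + 1736*√91 ≈ 47890.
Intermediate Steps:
Y = 4*√91 (Y = 4*√(43 + 48) = 4*√91 ≈ 38.158)
T(G, g) = -G/4 - G*g³/4 (T(G, g) = -((g²*G)*g + G)/4 = -((G*g²)*g + G)/4 = -(G*g³ + G)/4 = -(G + G*g³)/4 = -G/4 - G*g³/4)
M = -1953 - 248*√91 (M = -62*(4*√91 - ¼*(-1)*(1 + 5³)) = -62*(4*√91 - ¼*(-1)*(1 + 125)) = -62*(4*√91 - ¼*(-1)*126) = -62*(4*√91 + 63/2) = -62*(63/2 + 4*√91) = -1953 - 248*√91 ≈ -4318.8)
M*(-7) + 17659 = (-1953 - 248*√91)*(-7) + 17659 = (13671 + 1736*√91) + 17659 = 31330 + 1736*√91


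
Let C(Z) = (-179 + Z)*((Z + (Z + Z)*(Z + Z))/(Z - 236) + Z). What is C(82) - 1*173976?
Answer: -1814311/11 ≈ -1.6494e+5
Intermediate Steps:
C(Z) = (-179 + Z)*(Z + (Z + 4*Z²)/(-236 + Z)) (C(Z) = (-179 + Z)*((Z + (2*Z)*(2*Z))/(-236 + Z) + Z) = (-179 + Z)*((Z + 4*Z²)/(-236 + Z) + Z) = (-179 + Z)*(Z + (Z + 4*Z²)/(-236 + Z)))
C(82) - 1*173976 = 5*82*(8413 + 82² - 226*82)/(-236 + 82) - 1*173976 = 5*82*(8413 + 6724 - 18532)/(-154) - 173976 = 5*82*(-1/154)*(-3395) - 173976 = 99425/11 - 173976 = -1814311/11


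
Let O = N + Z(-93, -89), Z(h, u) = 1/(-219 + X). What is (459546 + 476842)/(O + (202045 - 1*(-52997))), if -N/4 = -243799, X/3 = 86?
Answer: 36519132/47979283 ≈ 0.76114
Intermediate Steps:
X = 258 (X = 3*86 = 258)
N = 975196 (N = -4*(-243799) = 975196)
Z(h, u) = 1/39 (Z(h, u) = 1/(-219 + 258) = 1/39)
O = 38032645/39 (O = 975196 + 1/39 = 38032645/39 ≈ 9.7520e+5)
(459546 + 476842)/(O + (202045 - 1*(-52997))) = (459546 + 476842)/(38032645/39 + (202045 - 1*(-52997))) = 936388/(38032645/39 + (202045 + 52997)) = 936388/(38032645/39 + 255042) = 936388/(47979283/39) = 936388*(39/47979283) = 36519132/47979283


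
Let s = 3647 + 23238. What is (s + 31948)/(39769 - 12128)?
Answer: 58833/27641 ≈ 2.1285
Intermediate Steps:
s = 26885
(s + 31948)/(39769 - 12128) = (26885 + 31948)/(39769 - 12128) = 58833/27641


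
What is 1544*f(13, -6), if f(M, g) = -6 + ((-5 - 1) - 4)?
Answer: -24704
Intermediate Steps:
f(M, g) = -16 (f(M, g) = -6 + (-6 - 4) = -6 - 10 = -16)
1544*f(13, -6) = 1544*(-16) = -24704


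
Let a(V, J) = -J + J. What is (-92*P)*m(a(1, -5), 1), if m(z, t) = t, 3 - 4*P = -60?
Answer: -1449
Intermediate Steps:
a(V, J) = 0
P = 63/4 (P = 3/4 - 1/4*(-60) = 3/4 + 15 = 63/4 ≈ 15.750)
(-92*P)*m(a(1, -5), 1) = -92*63/4*1 = -1449*1 = -1449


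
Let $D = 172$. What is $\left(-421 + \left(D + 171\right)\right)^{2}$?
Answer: $6084$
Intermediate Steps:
$\left(-421 + \left(D + 171\right)\right)^{2} = \left(-421 + \left(172 + 171\right)\right)^{2} = \left(-421 + 343\right)^{2} = \left(-78\right)^{2} = 6084$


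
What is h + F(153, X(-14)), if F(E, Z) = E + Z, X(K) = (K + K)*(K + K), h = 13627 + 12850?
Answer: 27414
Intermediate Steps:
h = 26477
X(K) = 4*K**2 (X(K) = (2*K)*(2*K) = 4*K**2)
h + F(153, X(-14)) = 26477 + (153 + 4*(-14)**2) = 26477 + (153 + 4*196) = 26477 + (153 + 784) = 26477 + 937 = 27414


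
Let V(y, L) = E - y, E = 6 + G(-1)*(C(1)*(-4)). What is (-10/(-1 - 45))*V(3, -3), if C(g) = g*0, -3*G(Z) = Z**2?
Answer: 15/23 ≈ 0.65217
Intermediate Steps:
G(Z) = -Z**2/3
C(g) = 0
E = 6 (E = 6 + (-1/3*(-1)**2)*(0*(-4)) = 6 - 1/3*1*0 = 6 - 1/3*0 = 6 + 0 = 6)
V(y, L) = 6 - y
(-10/(-1 - 45))*V(3, -3) = (-10/(-1 - 45))*(6 - 1*3) = (-10/(-46))*(6 - 3) = -1/46*(-10)*3 = (5/23)*3 = 15/23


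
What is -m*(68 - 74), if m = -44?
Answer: -264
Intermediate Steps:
-m*(68 - 74) = -(-44)*(68 - 74) = -(-44)*(-6) = -1*264 = -264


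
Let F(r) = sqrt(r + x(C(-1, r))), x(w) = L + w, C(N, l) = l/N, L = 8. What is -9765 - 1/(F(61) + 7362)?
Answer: -264626796951/27099518 + sqrt(2)/27099518 ≈ -9765.0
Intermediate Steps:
x(w) = 8 + w
F(r) = 2*sqrt(2) (F(r) = sqrt(r + (8 + r/(-1))) = sqrt(r + (8 + r*(-1))) = sqrt(r + (8 - r)) = sqrt(8) = 2*sqrt(2))
-9765 - 1/(F(61) + 7362) = -9765 - 1/(2*sqrt(2) + 7362) = -9765 - 1/(7362 + 2*sqrt(2))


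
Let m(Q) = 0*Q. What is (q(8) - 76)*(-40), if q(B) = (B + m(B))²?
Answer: 480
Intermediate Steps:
m(Q) = 0
q(B) = B² (q(B) = (B + 0)² = B²)
(q(8) - 76)*(-40) = (8² - 76)*(-40) = (64 - 76)*(-40) = -12*(-40) = 480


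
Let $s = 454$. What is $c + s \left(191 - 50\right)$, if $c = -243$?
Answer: $63771$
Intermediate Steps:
$c + s \left(191 - 50\right) = -243 + 454 \left(191 - 50\right) = -243 + 454 \cdot 141 = -243 + 64014 = 63771$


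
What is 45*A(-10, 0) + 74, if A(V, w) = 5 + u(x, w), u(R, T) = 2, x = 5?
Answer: 389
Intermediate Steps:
A(V, w) = 7 (A(V, w) = 5 + 2 = 7)
45*A(-10, 0) + 74 = 45*7 + 74 = 315 + 74 = 389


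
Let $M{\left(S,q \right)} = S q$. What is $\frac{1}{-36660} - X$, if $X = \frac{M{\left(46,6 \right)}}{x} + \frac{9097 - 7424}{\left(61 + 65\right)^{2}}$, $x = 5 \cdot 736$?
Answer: $- \frac{2499979}{13857480} \approx -0.18041$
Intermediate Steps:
$x = 3680$
$X = \frac{4091}{22680}$ ($X = \frac{46 \cdot 6}{3680} + \frac{9097 - 7424}{\left(61 + 65\right)^{2}} = 276 \cdot \frac{1}{3680} + \frac{9097 - 7424}{126^{2}} = \frac{3}{40} + \frac{1673}{15876} = \frac{3}{40} + 1673 \cdot \frac{1}{15876} = \frac{3}{40} + \frac{239}{2268} = \frac{4091}{22680} \approx 0.18038$)
$\frac{1}{-36660} - X = \frac{1}{-36660} - \frac{4091}{22680} = - \frac{1}{36660} - \frac{4091}{22680} = - \frac{2499979}{13857480}$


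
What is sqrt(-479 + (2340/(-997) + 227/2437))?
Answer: 2*I*sqrt(710257192025547)/2429689 ≈ 21.938*I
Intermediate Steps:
sqrt(-479 + (2340/(-997) + 227/2437)) = sqrt(-479 + (2340*(-1/997) + 227*(1/2437))) = sqrt(-479 + (-2340/997 + 227/2437)) = sqrt(-479 - 5476261/2429689) = sqrt(-1169297292/2429689) = 2*I*sqrt(710257192025547)/2429689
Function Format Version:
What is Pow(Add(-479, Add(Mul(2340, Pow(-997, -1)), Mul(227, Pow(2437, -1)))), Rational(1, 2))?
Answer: Mul(Rational(2, 2429689), I, Pow(710257192025547, Rational(1, 2))) ≈ Mul(21.938, I)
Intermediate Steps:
Pow(Add(-479, Add(Mul(2340, Pow(-997, -1)), Mul(227, Pow(2437, -1)))), Rational(1, 2)) = Pow(Add(-479, Add(Mul(2340, Rational(-1, 997)), Mul(227, Rational(1, 2437)))), Rational(1, 2)) = Pow(Add(-479, Add(Rational(-2340, 997), Rational(227, 2437))), Rational(1, 2)) = Pow(Add(-479, Rational(-5476261, 2429689)), Rational(1, 2)) = Pow(Rational(-1169297292, 2429689), Rational(1, 2)) = Mul(Rational(2, 2429689), I, Pow(710257192025547, Rational(1, 2)))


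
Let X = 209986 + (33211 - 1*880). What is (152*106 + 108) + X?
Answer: 258537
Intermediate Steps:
X = 242317 (X = 209986 + (33211 - 880) = 209986 + 32331 = 242317)
(152*106 + 108) + X = (152*106 + 108) + 242317 = (16112 + 108) + 242317 = 16220 + 242317 = 258537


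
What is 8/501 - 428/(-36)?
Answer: 17893/1503 ≈ 11.905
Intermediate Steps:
8/501 - 428/(-36) = 8*(1/501) - 428*(-1/36) = 8/501 + 107/9 = 17893/1503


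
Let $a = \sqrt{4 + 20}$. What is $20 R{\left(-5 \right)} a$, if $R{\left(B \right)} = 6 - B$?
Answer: $440 \sqrt{6} \approx 1077.8$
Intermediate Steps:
$a = 2 \sqrt{6}$ ($a = \sqrt{24} = 2 \sqrt{6} \approx 4.899$)
$20 R{\left(-5 \right)} a = 20 \left(6 - -5\right) 2 \sqrt{6} = 20 \left(6 + 5\right) 2 \sqrt{6} = 20 \cdot 11 \cdot 2 \sqrt{6} = 220 \cdot 2 \sqrt{6} = 440 \sqrt{6}$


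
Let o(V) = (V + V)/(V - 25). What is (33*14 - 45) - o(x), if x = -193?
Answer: 45260/109 ≈ 415.23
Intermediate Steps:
o(V) = 2*V/(-25 + V) (o(V) = (2*V)/(-25 + V) = 2*V/(-25 + V))
(33*14 - 45) - o(x) = (33*14 - 45) - 2*(-193)/(-25 - 193) = (462 - 45) - 2*(-193)/(-218) = 417 - 2*(-193)*(-1)/218 = 417 - 1*193/109 = 417 - 193/109 = 45260/109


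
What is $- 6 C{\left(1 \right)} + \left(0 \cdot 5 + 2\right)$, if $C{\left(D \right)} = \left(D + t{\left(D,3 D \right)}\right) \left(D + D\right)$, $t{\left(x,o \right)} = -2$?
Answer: $14$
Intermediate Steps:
$C{\left(D \right)} = 2 D \left(-2 + D\right)$ ($C{\left(D \right)} = \left(D - 2\right) \left(D + D\right) = \left(-2 + D\right) 2 D = 2 D \left(-2 + D\right)$)
$- 6 C{\left(1 \right)} + \left(0 \cdot 5 + 2\right) = - 6 \cdot 2 \cdot 1 \left(-2 + 1\right) + \left(0 \cdot 5 + 2\right) = - 6 \cdot 2 \cdot 1 \left(-1\right) + \left(0 + 2\right) = \left(-6\right) \left(-2\right) + 2 = 12 + 2 = 14$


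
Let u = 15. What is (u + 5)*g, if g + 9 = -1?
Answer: -200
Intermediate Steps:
g = -10 (g = -9 - 1 = -10)
(u + 5)*g = (15 + 5)*(-10) = 20*(-10) = -200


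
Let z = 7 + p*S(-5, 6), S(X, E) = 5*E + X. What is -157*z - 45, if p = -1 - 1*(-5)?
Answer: -16844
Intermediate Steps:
p = 4 (p = -1 + 5 = 4)
S(X, E) = X + 5*E
z = 107 (z = 7 + 4*(-5 + 5*6) = 7 + 4*(-5 + 30) = 7 + 4*25 = 7 + 100 = 107)
-157*z - 45 = -157*107 - 45 = -16799 - 45 = -16844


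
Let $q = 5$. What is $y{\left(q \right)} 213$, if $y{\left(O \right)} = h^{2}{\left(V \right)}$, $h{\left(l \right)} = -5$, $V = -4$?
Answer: $5325$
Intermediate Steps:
$y{\left(O \right)} = 25$ ($y{\left(O \right)} = \left(-5\right)^{2} = 25$)
$y{\left(q \right)} 213 = 25 \cdot 213 = 5325$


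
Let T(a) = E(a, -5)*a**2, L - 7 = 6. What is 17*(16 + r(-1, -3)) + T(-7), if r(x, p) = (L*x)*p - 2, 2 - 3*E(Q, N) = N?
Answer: 3046/3 ≈ 1015.3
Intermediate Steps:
L = 13 (L = 7 + 6 = 13)
E(Q, N) = 2/3 - N/3
r(x, p) = -2 + 13*p*x (r(x, p) = (13*x)*p - 2 = 13*p*x - 2 = -2 + 13*p*x)
T(a) = 7*a**2/3 (T(a) = (2/3 - 1/3*(-5))*a**2 = (2/3 + 5/3)*a**2 = 7*a**2/3)
17*(16 + r(-1, -3)) + T(-7) = 17*(16 + (-2 + 13*(-3)*(-1))) + (7/3)*(-7)**2 = 17*(16 + (-2 + 39)) + (7/3)*49 = 17*(16 + 37) + 343/3 = 17*53 + 343/3 = 901 + 343/3 = 3046/3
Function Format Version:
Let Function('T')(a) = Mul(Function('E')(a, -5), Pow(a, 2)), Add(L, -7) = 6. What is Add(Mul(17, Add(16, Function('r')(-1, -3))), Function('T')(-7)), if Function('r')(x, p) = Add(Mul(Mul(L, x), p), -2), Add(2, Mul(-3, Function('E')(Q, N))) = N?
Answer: Rational(3046, 3) ≈ 1015.3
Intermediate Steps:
L = 13 (L = Add(7, 6) = 13)
Function('E')(Q, N) = Add(Rational(2, 3), Mul(Rational(-1, 3), N))
Function('r')(x, p) = Add(-2, Mul(13, p, x)) (Function('r')(x, p) = Add(Mul(Mul(13, x), p), -2) = Add(Mul(13, p, x), -2) = Add(-2, Mul(13, p, x)))
Function('T')(a) = Mul(Rational(7, 3), Pow(a, 2)) (Function('T')(a) = Mul(Add(Rational(2, 3), Mul(Rational(-1, 3), -5)), Pow(a, 2)) = Mul(Add(Rational(2, 3), Rational(5, 3)), Pow(a, 2)) = Mul(Rational(7, 3), Pow(a, 2)))
Add(Mul(17, Add(16, Function('r')(-1, -3))), Function('T')(-7)) = Add(Mul(17, Add(16, Add(-2, Mul(13, -3, -1)))), Mul(Rational(7, 3), Pow(-7, 2))) = Add(Mul(17, Add(16, Add(-2, 39))), Mul(Rational(7, 3), 49)) = Add(Mul(17, Add(16, 37)), Rational(343, 3)) = Add(Mul(17, 53), Rational(343, 3)) = Add(901, Rational(343, 3)) = Rational(3046, 3)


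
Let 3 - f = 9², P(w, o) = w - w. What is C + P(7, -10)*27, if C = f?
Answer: -78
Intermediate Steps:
P(w, o) = 0
f = -78 (f = 3 - 1*9² = 3 - 1*81 = 3 - 81 = -78)
C = -78
C + P(7, -10)*27 = -78 + 0*27 = -78 + 0 = -78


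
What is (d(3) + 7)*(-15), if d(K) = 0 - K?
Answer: -60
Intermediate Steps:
d(K) = -K
(d(3) + 7)*(-15) = (-1*3 + 7)*(-15) = (-3 + 7)*(-15) = 4*(-15) = -60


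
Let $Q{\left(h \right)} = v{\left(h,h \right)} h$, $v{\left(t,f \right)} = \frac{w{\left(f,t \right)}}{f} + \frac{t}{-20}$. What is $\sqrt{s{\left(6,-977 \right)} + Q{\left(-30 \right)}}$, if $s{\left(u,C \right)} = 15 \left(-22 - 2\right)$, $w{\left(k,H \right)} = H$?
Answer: $i \sqrt{435} \approx 20.857 i$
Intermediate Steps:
$s{\left(u,C \right)} = -360$ ($s{\left(u,C \right)} = 15 \left(-24\right) = -360$)
$v{\left(t,f \right)} = - \frac{t}{20} + \frac{t}{f}$ ($v{\left(t,f \right)} = \frac{t}{f} + \frac{t}{-20} = \frac{t}{f} + t \left(- \frac{1}{20}\right) = \frac{t}{f} - \frac{t}{20} = - \frac{t}{20} + \frac{t}{f}$)
$Q{\left(h \right)} = h \left(1 - \frac{h}{20}\right)$ ($Q{\left(h \right)} = \left(- \frac{h}{20} + \frac{h}{h}\right) h = \left(- \frac{h}{20} + 1\right) h = \left(1 - \frac{h}{20}\right) h = h \left(1 - \frac{h}{20}\right)$)
$\sqrt{s{\left(6,-977 \right)} + Q{\left(-30 \right)}} = \sqrt{-360 + \frac{1}{20} \left(-30\right) \left(20 - -30\right)} = \sqrt{-360 + \frac{1}{20} \left(-30\right) \left(20 + 30\right)} = \sqrt{-360 + \frac{1}{20} \left(-30\right) 50} = \sqrt{-360 - 75} = \sqrt{-435} = i \sqrt{435}$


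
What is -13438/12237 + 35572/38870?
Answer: -43520248/237826095 ≈ -0.18299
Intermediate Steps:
-13438/12237 + 35572/38870 = -13438*1/12237 + 35572*(1/38870) = -13438/12237 + 17786/19435 = -43520248/237826095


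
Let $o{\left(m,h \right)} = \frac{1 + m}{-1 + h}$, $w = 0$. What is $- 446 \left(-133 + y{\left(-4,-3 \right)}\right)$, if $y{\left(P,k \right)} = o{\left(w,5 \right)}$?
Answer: $\frac{118413}{2} \approx 59207.0$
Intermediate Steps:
$o{\left(m,h \right)} = \frac{1 + m}{-1 + h}$
$y{\left(P,k \right)} = \frac{1}{4}$ ($y{\left(P,k \right)} = \frac{1 + 0}{-1 + 5} = \frac{1}{4} \cdot 1 = \frac{1}{4}$)
$- 446 \left(-133 + y{\left(-4,-3 \right)}\right) = - 446 \left(-133 + \frac{1}{4}\right) = \left(-446\right) \left(- \frac{531}{4}\right) = \frac{118413}{2}$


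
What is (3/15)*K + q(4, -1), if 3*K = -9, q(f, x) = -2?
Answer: -13/5 ≈ -2.6000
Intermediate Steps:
K = -3 (K = (⅓)*(-9) = -3)
(3/15)*K + q(4, -1) = (3/15)*(-3) - 2 = (3*(1/15))*(-3) - 2 = (⅕)*(-3) - 2 = -⅗ - 2 = -13/5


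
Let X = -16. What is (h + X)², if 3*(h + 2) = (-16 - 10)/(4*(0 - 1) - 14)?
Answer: 223729/729 ≈ 306.90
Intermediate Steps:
h = -41/27 (h = -2 + ((-16 - 10)/(4*(0 - 1) - 14))/3 = -2 + (-26/(4*(-1) - 14))/3 = -2 + (-26/(-4 - 14))/3 = -2 + (-26/(-18))/3 = -2 + (-26*(-1/18))/3 = -2 + (⅓)*(13/9) = -2 + 13/27 = -41/27 ≈ -1.5185)
(h + X)² = (-41/27 - 16)² = (-473/27)² = 223729/729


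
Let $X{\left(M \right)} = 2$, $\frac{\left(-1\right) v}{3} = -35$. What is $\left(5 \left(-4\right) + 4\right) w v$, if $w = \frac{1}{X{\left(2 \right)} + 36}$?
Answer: $- \frac{840}{19} \approx -44.211$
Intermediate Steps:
$v = 105$ ($v = \left(-3\right) \left(-35\right) = 105$)
$w = \frac{1}{38}$ ($w = \frac{1}{2 + 36} = \frac{1}{38} \approx 0.026316$)
$\left(5 \left(-4\right) + 4\right) w v = \left(5 \left(-4\right) + 4\right) \frac{1}{38} \cdot 105 = \left(-20 + 4\right) \frac{1}{38} \cdot 105 = \left(-16\right) \frac{1}{38} \cdot 105 = \left(- \frac{8}{19}\right) 105 = - \frac{840}{19}$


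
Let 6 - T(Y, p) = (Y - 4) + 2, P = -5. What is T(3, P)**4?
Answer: 625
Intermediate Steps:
T(Y, p) = 8 - Y (T(Y, p) = 6 - ((Y - 4) + 2) = 6 - ((-4 + Y) + 2) = 6 - (-2 + Y) = 6 + (2 - Y) = 8 - Y)
T(3, P)**4 = (8 - 1*3)**4 = (8 - 3)**4 = 5**4 = 625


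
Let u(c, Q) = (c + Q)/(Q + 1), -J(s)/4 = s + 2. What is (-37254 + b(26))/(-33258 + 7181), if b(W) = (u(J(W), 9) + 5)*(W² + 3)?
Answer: 408527/260770 ≈ 1.5666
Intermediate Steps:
J(s) = -8 - 4*s (J(s) = -4*(s + 2) = -4*(2 + s) = -8 - 4*s)
u(c, Q) = (Q + c)/(1 + Q)
b(W) = (3 + W²)*(51/10 - 2*W/5) (b(W) = ((9 + (-8 - 4*W))/(1 + 9) + 5)*(W² + 3) = ((1 - 4*W)/10 + 5)*(3 + W²) = ((⅒ - 2*W/5) + 5)*(3 + W²) = (51/10 - 2*W/5)*(3 + W²) = (3 + W²)*(51/10 - 2*W/5))
(-37254 + b(26))/(-33258 + 7181) = (-37254 + (153/10 - 6/5*26 - ⅖*26³ + (51/10)*26²))/(-33258 + 7181) = (-37254 + (153/10 - 156/5 - ⅖*17576 + (51/10)*676))/(-26077) = (-37254 + (153/10 - 156/5 - 35152/5 + 17238/5))*(-1/26077) = (-37254 - 35987/10)*(-1/26077) = -408527/10*(-1/26077) = 408527/260770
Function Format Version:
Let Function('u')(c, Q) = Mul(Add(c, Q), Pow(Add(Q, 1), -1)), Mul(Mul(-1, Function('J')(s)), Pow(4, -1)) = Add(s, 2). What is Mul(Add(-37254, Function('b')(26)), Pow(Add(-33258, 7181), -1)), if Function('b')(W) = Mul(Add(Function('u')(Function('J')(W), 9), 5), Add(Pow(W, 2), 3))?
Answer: Rational(408527, 260770) ≈ 1.5666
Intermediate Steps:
Function('J')(s) = Add(-8, Mul(-4, s)) (Function('J')(s) = Mul(-4, Add(s, 2)) = Mul(-4, Add(2, s)) = Add(-8, Mul(-4, s)))
Function('u')(c, Q) = Mul(Pow(Add(1, Q), -1), Add(Q, c)) (Function('u')(c, Q) = Mul(Add(Q, c), Pow(Add(1, Q), -1)) = Mul(Pow(Add(1, Q), -1), Add(Q, c)))
Function('b')(W) = Mul(Add(3, Pow(W, 2)), Add(Rational(51, 10), Mul(Rational(-2, 5), W))) (Function('b')(W) = Mul(Add(Mul(Pow(Add(1, 9), -1), Add(9, Add(-8, Mul(-4, W)))), 5), Add(Pow(W, 2), 3)) = Mul(Add(Mul(Pow(10, -1), Add(1, Mul(-4, W))), 5), Add(3, Pow(W, 2))) = Mul(Add(Mul(Rational(1, 10), Add(1, Mul(-4, W))), 5), Add(3, Pow(W, 2))) = Mul(Add(Add(Rational(1, 10), Mul(Rational(-2, 5), W)), 5), Add(3, Pow(W, 2))) = Mul(Add(Rational(51, 10), Mul(Rational(-2, 5), W)), Add(3, Pow(W, 2))) = Mul(Add(3, Pow(W, 2)), Add(Rational(51, 10), Mul(Rational(-2, 5), W))))
Mul(Add(-37254, Function('b')(26)), Pow(Add(-33258, 7181), -1)) = Mul(Add(-37254, Add(Rational(153, 10), Mul(Rational(-6, 5), 26), Mul(Rational(-2, 5), Pow(26, 3)), Mul(Rational(51, 10), Pow(26, 2)))), Pow(Add(-33258, 7181), -1)) = Mul(Add(-37254, Add(Rational(153, 10), Rational(-156, 5), Mul(Rational(-2, 5), 17576), Mul(Rational(51, 10), 676))), Pow(-26077, -1)) = Mul(Add(-37254, Add(Rational(153, 10), Rational(-156, 5), Rational(-35152, 5), Rational(17238, 5))), Rational(-1, 26077)) = Mul(Add(-37254, Rational(-35987, 10)), Rational(-1, 26077)) = Mul(Rational(-408527, 10), Rational(-1, 26077)) = Rational(408527, 260770)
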